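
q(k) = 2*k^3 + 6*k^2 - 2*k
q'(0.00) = -2.00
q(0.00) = 0.00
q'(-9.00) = 376.00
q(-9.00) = -954.00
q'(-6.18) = 152.99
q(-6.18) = -230.54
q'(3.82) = 131.39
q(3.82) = 191.40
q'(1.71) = 36.06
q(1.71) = 24.13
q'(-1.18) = -7.81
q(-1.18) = 7.43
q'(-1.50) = -6.50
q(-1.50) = 9.75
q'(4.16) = 151.75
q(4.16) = 239.50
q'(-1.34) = -7.31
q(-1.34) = 8.64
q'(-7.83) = 271.89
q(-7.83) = -576.58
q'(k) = 6*k^2 + 12*k - 2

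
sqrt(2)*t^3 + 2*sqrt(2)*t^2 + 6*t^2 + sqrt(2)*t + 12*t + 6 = (t + 1)*(t + 3*sqrt(2))*(sqrt(2)*t + sqrt(2))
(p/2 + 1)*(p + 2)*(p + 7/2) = p^3/2 + 15*p^2/4 + 9*p + 7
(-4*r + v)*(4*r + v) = -16*r^2 + v^2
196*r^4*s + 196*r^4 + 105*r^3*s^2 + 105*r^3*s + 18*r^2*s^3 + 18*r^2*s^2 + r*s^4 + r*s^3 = (4*r + s)*(7*r + s)^2*(r*s + r)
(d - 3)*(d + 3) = d^2 - 9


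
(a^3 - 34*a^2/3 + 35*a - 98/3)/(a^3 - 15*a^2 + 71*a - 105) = (3*a^2 - 13*a + 14)/(3*(a^2 - 8*a + 15))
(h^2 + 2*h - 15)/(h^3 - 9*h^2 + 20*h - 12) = (h^2 + 2*h - 15)/(h^3 - 9*h^2 + 20*h - 12)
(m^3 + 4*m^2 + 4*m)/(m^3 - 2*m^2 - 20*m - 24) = m/(m - 6)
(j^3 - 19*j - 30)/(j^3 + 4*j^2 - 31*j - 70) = (j + 3)/(j + 7)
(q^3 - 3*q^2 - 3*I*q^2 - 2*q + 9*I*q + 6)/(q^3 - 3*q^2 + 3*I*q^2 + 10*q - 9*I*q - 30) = (q - I)/(q + 5*I)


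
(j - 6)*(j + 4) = j^2 - 2*j - 24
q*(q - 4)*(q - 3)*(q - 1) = q^4 - 8*q^3 + 19*q^2 - 12*q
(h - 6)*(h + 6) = h^2 - 36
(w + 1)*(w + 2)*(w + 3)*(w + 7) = w^4 + 13*w^3 + 53*w^2 + 83*w + 42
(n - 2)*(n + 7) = n^2 + 5*n - 14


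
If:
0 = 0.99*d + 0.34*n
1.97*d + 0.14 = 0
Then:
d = -0.07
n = 0.21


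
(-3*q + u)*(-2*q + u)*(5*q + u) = 30*q^3 - 19*q^2*u + u^3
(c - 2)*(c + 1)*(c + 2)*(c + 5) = c^4 + 6*c^3 + c^2 - 24*c - 20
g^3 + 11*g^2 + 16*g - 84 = (g - 2)*(g + 6)*(g + 7)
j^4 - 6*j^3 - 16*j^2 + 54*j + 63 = (j - 7)*(j - 3)*(j + 1)*(j + 3)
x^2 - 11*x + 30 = (x - 6)*(x - 5)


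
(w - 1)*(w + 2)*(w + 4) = w^3 + 5*w^2 + 2*w - 8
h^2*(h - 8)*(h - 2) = h^4 - 10*h^3 + 16*h^2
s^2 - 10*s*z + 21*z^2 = (s - 7*z)*(s - 3*z)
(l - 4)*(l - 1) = l^2 - 5*l + 4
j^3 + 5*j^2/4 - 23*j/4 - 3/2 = (j - 2)*(j + 1/4)*(j + 3)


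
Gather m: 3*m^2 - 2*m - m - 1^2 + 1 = 3*m^2 - 3*m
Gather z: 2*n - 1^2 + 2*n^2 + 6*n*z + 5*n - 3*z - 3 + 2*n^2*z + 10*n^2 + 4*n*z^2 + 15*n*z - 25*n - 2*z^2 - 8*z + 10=12*n^2 - 18*n + z^2*(4*n - 2) + z*(2*n^2 + 21*n - 11) + 6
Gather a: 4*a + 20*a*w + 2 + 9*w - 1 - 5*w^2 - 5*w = a*(20*w + 4) - 5*w^2 + 4*w + 1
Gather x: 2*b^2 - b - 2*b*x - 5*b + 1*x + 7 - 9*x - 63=2*b^2 - 6*b + x*(-2*b - 8) - 56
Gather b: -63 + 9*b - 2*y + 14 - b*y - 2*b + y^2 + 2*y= b*(7 - y) + y^2 - 49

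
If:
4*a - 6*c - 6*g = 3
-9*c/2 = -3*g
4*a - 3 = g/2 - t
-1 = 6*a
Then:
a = -1/6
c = -11/45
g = -11/30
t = 209/60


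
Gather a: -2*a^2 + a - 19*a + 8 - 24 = -2*a^2 - 18*a - 16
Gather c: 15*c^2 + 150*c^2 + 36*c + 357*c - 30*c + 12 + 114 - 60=165*c^2 + 363*c + 66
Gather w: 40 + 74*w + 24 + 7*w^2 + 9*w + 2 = 7*w^2 + 83*w + 66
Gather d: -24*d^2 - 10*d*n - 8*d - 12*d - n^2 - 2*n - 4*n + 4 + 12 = -24*d^2 + d*(-10*n - 20) - n^2 - 6*n + 16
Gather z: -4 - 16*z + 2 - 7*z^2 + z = -7*z^2 - 15*z - 2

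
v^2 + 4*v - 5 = (v - 1)*(v + 5)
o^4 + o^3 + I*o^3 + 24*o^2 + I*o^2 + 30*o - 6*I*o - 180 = (o - 2)*(o + 3)*(o - 5*I)*(o + 6*I)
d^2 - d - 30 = (d - 6)*(d + 5)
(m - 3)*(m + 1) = m^2 - 2*m - 3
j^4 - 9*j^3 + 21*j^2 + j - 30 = (j - 5)*(j - 3)*(j - 2)*(j + 1)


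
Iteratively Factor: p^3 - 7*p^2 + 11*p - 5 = (p - 5)*(p^2 - 2*p + 1) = (p - 5)*(p - 1)*(p - 1)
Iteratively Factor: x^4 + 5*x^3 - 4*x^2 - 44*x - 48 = (x + 4)*(x^3 + x^2 - 8*x - 12) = (x - 3)*(x + 4)*(x^2 + 4*x + 4) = (x - 3)*(x + 2)*(x + 4)*(x + 2)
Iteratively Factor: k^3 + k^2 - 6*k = (k)*(k^2 + k - 6) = k*(k - 2)*(k + 3)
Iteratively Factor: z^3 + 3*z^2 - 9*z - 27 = (z + 3)*(z^2 - 9) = (z + 3)^2*(z - 3)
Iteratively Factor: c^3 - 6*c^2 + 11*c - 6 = (c - 1)*(c^2 - 5*c + 6) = (c - 2)*(c - 1)*(c - 3)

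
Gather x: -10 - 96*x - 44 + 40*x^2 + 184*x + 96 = 40*x^2 + 88*x + 42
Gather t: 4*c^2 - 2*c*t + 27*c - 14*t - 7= 4*c^2 + 27*c + t*(-2*c - 14) - 7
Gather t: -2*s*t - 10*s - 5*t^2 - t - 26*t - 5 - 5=-10*s - 5*t^2 + t*(-2*s - 27) - 10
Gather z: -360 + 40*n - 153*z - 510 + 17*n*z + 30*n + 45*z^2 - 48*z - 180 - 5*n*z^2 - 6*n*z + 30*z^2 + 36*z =70*n + z^2*(75 - 5*n) + z*(11*n - 165) - 1050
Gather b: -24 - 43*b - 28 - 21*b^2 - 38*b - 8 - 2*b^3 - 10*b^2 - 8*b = -2*b^3 - 31*b^2 - 89*b - 60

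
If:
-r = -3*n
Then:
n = r/3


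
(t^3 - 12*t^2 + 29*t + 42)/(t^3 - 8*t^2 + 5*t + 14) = (t - 6)/(t - 2)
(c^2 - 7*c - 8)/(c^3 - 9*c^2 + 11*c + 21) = (c - 8)/(c^2 - 10*c + 21)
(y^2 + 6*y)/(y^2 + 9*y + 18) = y/(y + 3)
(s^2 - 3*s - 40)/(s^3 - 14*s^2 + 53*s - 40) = (s + 5)/(s^2 - 6*s + 5)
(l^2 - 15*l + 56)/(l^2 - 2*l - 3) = (-l^2 + 15*l - 56)/(-l^2 + 2*l + 3)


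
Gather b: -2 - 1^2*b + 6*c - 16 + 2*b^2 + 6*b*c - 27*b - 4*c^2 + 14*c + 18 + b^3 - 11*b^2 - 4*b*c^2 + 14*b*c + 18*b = b^3 - 9*b^2 + b*(-4*c^2 + 20*c - 10) - 4*c^2 + 20*c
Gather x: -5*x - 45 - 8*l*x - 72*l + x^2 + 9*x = -72*l + x^2 + x*(4 - 8*l) - 45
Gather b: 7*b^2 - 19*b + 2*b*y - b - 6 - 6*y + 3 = 7*b^2 + b*(2*y - 20) - 6*y - 3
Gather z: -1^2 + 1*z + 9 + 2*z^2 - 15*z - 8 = 2*z^2 - 14*z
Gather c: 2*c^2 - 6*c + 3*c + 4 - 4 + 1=2*c^2 - 3*c + 1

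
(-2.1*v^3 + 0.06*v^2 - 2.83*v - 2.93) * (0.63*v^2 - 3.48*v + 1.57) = -1.323*v^5 + 7.3458*v^4 - 5.2887*v^3 + 8.0967*v^2 + 5.7533*v - 4.6001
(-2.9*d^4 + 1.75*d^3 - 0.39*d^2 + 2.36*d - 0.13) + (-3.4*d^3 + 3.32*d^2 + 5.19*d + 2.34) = -2.9*d^4 - 1.65*d^3 + 2.93*d^2 + 7.55*d + 2.21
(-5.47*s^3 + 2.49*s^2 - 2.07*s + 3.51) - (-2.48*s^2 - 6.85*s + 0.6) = -5.47*s^3 + 4.97*s^2 + 4.78*s + 2.91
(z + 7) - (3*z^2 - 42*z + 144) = -3*z^2 + 43*z - 137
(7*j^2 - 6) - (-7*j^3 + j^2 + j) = 7*j^3 + 6*j^2 - j - 6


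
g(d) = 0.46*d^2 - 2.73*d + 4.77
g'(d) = 0.92*d - 2.73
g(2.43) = 0.85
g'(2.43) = -0.49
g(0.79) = 2.90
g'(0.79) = -2.00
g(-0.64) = 6.71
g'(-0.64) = -3.32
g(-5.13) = 30.88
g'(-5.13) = -7.45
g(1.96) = 1.19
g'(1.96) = -0.93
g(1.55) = 1.64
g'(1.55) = -1.30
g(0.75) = 2.98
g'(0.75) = -2.04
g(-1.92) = 11.71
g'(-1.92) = -4.50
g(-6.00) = 37.71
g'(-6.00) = -8.25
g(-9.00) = 66.60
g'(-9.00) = -11.01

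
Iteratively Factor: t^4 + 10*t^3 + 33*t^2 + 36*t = (t + 3)*(t^3 + 7*t^2 + 12*t) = (t + 3)*(t + 4)*(t^2 + 3*t) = t*(t + 3)*(t + 4)*(t + 3)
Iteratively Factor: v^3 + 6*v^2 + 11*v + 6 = (v + 2)*(v^2 + 4*v + 3) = (v + 2)*(v + 3)*(v + 1)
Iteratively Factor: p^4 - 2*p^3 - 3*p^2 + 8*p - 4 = (p - 2)*(p^3 - 3*p + 2) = (p - 2)*(p - 1)*(p^2 + p - 2) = (p - 2)*(p - 1)*(p + 2)*(p - 1)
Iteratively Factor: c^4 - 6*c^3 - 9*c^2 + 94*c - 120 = (c + 4)*(c^3 - 10*c^2 + 31*c - 30) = (c - 5)*(c + 4)*(c^2 - 5*c + 6) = (c - 5)*(c - 2)*(c + 4)*(c - 3)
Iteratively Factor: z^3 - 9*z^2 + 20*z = (z - 5)*(z^2 - 4*z) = (z - 5)*(z - 4)*(z)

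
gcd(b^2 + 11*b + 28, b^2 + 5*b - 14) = b + 7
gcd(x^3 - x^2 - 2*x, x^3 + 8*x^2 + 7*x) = x^2 + x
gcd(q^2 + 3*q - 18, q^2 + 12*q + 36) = q + 6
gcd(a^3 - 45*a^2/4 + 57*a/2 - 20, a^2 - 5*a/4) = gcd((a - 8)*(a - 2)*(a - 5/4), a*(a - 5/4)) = a - 5/4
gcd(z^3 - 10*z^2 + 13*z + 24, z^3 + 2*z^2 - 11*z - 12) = z^2 - 2*z - 3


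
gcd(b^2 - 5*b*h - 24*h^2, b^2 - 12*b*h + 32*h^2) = b - 8*h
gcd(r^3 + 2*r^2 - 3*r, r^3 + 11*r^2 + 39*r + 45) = r + 3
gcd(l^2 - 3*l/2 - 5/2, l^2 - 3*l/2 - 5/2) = l^2 - 3*l/2 - 5/2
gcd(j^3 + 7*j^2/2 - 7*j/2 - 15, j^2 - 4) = j - 2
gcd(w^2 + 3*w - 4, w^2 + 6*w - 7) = w - 1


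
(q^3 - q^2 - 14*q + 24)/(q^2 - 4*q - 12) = (-q^3 + q^2 + 14*q - 24)/(-q^2 + 4*q + 12)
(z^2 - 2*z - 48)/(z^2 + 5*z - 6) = (z - 8)/(z - 1)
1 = 1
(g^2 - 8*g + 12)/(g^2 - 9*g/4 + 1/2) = 4*(g - 6)/(4*g - 1)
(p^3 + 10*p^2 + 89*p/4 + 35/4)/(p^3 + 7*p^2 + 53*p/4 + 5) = (p + 7)/(p + 4)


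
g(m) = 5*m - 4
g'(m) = 5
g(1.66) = 4.30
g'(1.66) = 5.00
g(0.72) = -0.40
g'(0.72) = 5.00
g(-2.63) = -17.15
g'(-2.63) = 5.00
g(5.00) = 21.00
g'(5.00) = 5.00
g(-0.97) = -8.85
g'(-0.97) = 5.00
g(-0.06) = -4.30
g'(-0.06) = 5.00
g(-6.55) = -36.75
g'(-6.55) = 5.00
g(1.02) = 1.10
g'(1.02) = 5.00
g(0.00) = -4.00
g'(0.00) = 5.00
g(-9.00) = -49.00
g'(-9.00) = 5.00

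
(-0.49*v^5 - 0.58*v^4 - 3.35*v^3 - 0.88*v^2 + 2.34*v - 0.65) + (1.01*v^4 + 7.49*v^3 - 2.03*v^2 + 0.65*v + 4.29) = -0.49*v^5 + 0.43*v^4 + 4.14*v^3 - 2.91*v^2 + 2.99*v + 3.64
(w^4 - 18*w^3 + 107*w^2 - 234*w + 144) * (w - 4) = w^5 - 22*w^4 + 179*w^3 - 662*w^2 + 1080*w - 576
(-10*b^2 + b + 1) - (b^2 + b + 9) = -11*b^2 - 8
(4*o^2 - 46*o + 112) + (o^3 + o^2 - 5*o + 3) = o^3 + 5*o^2 - 51*o + 115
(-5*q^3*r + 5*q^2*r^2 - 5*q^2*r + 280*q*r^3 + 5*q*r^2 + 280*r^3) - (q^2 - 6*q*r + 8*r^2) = -5*q^3*r + 5*q^2*r^2 - 5*q^2*r - q^2 + 280*q*r^3 + 5*q*r^2 + 6*q*r + 280*r^3 - 8*r^2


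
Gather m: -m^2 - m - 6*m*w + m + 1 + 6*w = -m^2 - 6*m*w + 6*w + 1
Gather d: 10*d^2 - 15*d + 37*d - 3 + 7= 10*d^2 + 22*d + 4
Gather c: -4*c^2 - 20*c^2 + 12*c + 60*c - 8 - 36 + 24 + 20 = -24*c^2 + 72*c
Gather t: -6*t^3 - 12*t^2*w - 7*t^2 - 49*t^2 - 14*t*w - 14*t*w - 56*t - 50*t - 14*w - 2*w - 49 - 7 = -6*t^3 + t^2*(-12*w - 56) + t*(-28*w - 106) - 16*w - 56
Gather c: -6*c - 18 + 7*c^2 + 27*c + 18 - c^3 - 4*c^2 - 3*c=-c^3 + 3*c^2 + 18*c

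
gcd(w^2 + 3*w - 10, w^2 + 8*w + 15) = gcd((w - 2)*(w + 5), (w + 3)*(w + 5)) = w + 5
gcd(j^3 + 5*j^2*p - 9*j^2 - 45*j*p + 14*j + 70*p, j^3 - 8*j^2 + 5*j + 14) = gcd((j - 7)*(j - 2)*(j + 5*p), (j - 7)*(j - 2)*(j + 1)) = j^2 - 9*j + 14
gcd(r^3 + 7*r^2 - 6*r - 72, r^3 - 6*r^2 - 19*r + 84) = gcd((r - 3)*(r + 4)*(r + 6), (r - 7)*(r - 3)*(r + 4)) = r^2 + r - 12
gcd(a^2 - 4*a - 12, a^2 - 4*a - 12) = a^2 - 4*a - 12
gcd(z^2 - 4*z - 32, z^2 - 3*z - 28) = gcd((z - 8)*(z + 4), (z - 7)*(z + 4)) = z + 4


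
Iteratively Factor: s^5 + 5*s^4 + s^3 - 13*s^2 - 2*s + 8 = (s + 1)*(s^4 + 4*s^3 - 3*s^2 - 10*s + 8) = (s - 1)*(s + 1)*(s^3 + 5*s^2 + 2*s - 8) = (s - 1)*(s + 1)*(s + 4)*(s^2 + s - 2) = (s - 1)^2*(s + 1)*(s + 4)*(s + 2)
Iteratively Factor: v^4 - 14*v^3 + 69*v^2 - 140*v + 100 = (v - 2)*(v^3 - 12*v^2 + 45*v - 50) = (v - 5)*(v - 2)*(v^2 - 7*v + 10) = (v - 5)*(v - 2)^2*(v - 5)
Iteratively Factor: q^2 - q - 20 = (q - 5)*(q + 4)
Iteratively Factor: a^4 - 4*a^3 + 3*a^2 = (a - 1)*(a^3 - 3*a^2) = a*(a - 1)*(a^2 - 3*a) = a*(a - 3)*(a - 1)*(a)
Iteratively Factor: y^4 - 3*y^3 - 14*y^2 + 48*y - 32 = (y + 4)*(y^3 - 7*y^2 + 14*y - 8) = (y - 1)*(y + 4)*(y^2 - 6*y + 8) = (y - 4)*(y - 1)*(y + 4)*(y - 2)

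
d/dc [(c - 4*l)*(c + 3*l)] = 2*c - l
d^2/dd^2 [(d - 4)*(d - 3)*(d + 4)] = 6*d - 6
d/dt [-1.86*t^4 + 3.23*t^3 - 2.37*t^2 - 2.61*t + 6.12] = -7.44*t^3 + 9.69*t^2 - 4.74*t - 2.61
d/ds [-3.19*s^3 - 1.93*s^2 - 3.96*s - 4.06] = -9.57*s^2 - 3.86*s - 3.96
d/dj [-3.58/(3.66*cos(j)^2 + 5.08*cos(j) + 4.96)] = -(26.2056*cos(j) + 18.1864)*sin(j)/(3.66*cos(j)^2 + 5.08*cos(j) + 4.96)^2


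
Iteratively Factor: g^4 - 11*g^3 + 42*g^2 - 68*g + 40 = (g - 2)*(g^3 - 9*g^2 + 24*g - 20) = (g - 2)^2*(g^2 - 7*g + 10) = (g - 2)^3*(g - 5)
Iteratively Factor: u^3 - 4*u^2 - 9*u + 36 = (u + 3)*(u^2 - 7*u + 12) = (u - 3)*(u + 3)*(u - 4)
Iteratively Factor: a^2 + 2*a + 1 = (a + 1)*(a + 1)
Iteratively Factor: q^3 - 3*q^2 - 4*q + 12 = (q + 2)*(q^2 - 5*q + 6) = (q - 2)*(q + 2)*(q - 3)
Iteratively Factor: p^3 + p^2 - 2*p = (p + 2)*(p^2 - p) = p*(p + 2)*(p - 1)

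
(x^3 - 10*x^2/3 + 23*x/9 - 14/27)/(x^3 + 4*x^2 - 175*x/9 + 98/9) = (x - 1/3)/(x + 7)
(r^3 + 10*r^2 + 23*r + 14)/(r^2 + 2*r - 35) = (r^2 + 3*r + 2)/(r - 5)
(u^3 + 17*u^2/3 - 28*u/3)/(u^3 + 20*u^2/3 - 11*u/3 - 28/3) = u/(u + 1)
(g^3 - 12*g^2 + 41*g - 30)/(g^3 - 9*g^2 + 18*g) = (g^2 - 6*g + 5)/(g*(g - 3))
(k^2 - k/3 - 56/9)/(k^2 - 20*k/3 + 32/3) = (k + 7/3)/(k - 4)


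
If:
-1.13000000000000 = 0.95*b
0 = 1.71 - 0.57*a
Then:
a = 3.00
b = -1.19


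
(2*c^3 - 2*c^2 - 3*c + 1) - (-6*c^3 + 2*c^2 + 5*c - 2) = 8*c^3 - 4*c^2 - 8*c + 3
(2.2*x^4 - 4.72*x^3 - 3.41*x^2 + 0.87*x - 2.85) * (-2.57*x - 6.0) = -5.654*x^5 - 1.0696*x^4 + 37.0837*x^3 + 18.2241*x^2 + 2.1045*x + 17.1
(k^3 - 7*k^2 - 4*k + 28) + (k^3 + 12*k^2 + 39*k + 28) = 2*k^3 + 5*k^2 + 35*k + 56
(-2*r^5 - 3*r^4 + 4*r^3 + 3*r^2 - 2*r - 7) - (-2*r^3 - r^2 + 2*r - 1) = -2*r^5 - 3*r^4 + 6*r^3 + 4*r^2 - 4*r - 6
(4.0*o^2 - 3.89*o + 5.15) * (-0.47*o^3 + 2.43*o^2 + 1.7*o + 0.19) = -1.88*o^5 + 11.5483*o^4 - 5.0732*o^3 + 6.6615*o^2 + 8.0159*o + 0.9785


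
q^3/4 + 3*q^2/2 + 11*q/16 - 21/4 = (q/4 + 1)*(q - 3/2)*(q + 7/2)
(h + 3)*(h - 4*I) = h^2 + 3*h - 4*I*h - 12*I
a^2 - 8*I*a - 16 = (a - 4*I)^2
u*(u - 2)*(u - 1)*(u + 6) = u^4 + 3*u^3 - 16*u^2 + 12*u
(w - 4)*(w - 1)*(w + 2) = w^3 - 3*w^2 - 6*w + 8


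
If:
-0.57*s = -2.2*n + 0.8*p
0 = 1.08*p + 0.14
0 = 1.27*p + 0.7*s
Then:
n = 0.01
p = -0.13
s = 0.24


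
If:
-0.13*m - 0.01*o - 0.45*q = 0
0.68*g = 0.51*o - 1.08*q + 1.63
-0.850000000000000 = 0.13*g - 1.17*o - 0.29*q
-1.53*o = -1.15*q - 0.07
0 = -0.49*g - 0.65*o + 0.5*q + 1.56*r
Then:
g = 1.56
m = -3.01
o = 0.69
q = 0.85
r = 0.50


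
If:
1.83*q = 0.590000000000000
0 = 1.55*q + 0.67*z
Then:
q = 0.32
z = -0.75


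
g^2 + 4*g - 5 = (g - 1)*(g + 5)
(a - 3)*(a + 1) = a^2 - 2*a - 3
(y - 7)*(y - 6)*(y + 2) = y^3 - 11*y^2 + 16*y + 84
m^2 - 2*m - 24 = (m - 6)*(m + 4)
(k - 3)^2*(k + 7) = k^3 + k^2 - 33*k + 63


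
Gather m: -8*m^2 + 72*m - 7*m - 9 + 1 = -8*m^2 + 65*m - 8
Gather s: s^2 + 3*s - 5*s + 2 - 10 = s^2 - 2*s - 8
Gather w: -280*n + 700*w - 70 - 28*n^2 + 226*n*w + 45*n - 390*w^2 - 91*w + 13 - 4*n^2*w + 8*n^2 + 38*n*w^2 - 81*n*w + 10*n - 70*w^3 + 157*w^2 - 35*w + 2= -20*n^2 - 225*n - 70*w^3 + w^2*(38*n - 233) + w*(-4*n^2 + 145*n + 574) - 55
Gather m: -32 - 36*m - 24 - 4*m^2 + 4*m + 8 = -4*m^2 - 32*m - 48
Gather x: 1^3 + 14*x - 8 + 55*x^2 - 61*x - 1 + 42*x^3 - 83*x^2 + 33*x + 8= 42*x^3 - 28*x^2 - 14*x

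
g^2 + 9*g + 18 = (g + 3)*(g + 6)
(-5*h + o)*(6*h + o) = -30*h^2 + h*o + o^2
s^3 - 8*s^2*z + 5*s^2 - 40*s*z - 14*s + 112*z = (s - 2)*(s + 7)*(s - 8*z)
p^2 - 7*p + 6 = (p - 6)*(p - 1)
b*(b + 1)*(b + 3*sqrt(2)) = b^3 + b^2 + 3*sqrt(2)*b^2 + 3*sqrt(2)*b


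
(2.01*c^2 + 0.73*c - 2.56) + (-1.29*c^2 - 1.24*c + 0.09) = 0.72*c^2 - 0.51*c - 2.47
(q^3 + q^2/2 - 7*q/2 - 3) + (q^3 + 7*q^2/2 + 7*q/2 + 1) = 2*q^3 + 4*q^2 - 2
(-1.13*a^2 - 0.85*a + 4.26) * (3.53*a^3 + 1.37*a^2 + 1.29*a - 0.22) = -3.9889*a^5 - 4.5486*a^4 + 12.4156*a^3 + 4.9883*a^2 + 5.6824*a - 0.9372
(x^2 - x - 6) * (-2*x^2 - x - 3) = -2*x^4 + x^3 + 10*x^2 + 9*x + 18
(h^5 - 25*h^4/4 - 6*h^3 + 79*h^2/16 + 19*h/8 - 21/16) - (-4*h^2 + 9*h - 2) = h^5 - 25*h^4/4 - 6*h^3 + 143*h^2/16 - 53*h/8 + 11/16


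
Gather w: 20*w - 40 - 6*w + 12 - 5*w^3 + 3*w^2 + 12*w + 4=-5*w^3 + 3*w^2 + 26*w - 24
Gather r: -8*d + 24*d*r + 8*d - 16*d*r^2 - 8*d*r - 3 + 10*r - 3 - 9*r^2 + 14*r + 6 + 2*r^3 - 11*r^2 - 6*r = 2*r^3 + r^2*(-16*d - 20) + r*(16*d + 18)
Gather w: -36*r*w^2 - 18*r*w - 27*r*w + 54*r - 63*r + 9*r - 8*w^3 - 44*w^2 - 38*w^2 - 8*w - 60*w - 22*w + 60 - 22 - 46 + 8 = -8*w^3 + w^2*(-36*r - 82) + w*(-45*r - 90)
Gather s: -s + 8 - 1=7 - s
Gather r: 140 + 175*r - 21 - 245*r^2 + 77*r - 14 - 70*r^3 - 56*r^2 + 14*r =-70*r^3 - 301*r^2 + 266*r + 105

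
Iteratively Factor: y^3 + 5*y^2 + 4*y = (y + 4)*(y^2 + y) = y*(y + 4)*(y + 1)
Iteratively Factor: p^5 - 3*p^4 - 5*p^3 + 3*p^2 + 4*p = (p - 4)*(p^4 + p^3 - p^2 - p) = (p - 4)*(p + 1)*(p^3 - p) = (p - 4)*(p + 1)^2*(p^2 - p) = (p - 4)*(p - 1)*(p + 1)^2*(p)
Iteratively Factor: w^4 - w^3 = (w - 1)*(w^3) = w*(w - 1)*(w^2) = w^2*(w - 1)*(w)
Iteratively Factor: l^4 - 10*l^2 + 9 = (l + 3)*(l^3 - 3*l^2 - l + 3) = (l - 3)*(l + 3)*(l^2 - 1) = (l - 3)*(l + 1)*(l + 3)*(l - 1)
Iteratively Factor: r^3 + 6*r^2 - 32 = (r - 2)*(r^2 + 8*r + 16) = (r - 2)*(r + 4)*(r + 4)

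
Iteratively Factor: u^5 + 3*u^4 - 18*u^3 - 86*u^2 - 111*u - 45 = (u + 3)*(u^4 - 18*u^2 - 32*u - 15) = (u - 5)*(u + 3)*(u^3 + 5*u^2 + 7*u + 3) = (u - 5)*(u + 3)^2*(u^2 + 2*u + 1) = (u - 5)*(u + 1)*(u + 3)^2*(u + 1)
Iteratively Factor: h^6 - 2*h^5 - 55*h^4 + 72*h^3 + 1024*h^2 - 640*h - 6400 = (h + 4)*(h^5 - 6*h^4 - 31*h^3 + 196*h^2 + 240*h - 1600) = (h + 4)^2*(h^4 - 10*h^3 + 9*h^2 + 160*h - 400) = (h + 4)^3*(h^3 - 14*h^2 + 65*h - 100) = (h - 5)*(h + 4)^3*(h^2 - 9*h + 20) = (h - 5)*(h - 4)*(h + 4)^3*(h - 5)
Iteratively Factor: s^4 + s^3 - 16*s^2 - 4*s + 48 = (s - 2)*(s^3 + 3*s^2 - 10*s - 24) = (s - 2)*(s + 4)*(s^2 - s - 6) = (s - 3)*(s - 2)*(s + 4)*(s + 2)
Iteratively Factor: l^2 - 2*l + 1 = (l - 1)*(l - 1)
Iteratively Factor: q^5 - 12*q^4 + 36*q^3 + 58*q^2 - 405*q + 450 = (q - 3)*(q^4 - 9*q^3 + 9*q^2 + 85*q - 150) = (q - 5)*(q - 3)*(q^3 - 4*q^2 - 11*q + 30) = (q - 5)*(q - 3)*(q - 2)*(q^2 - 2*q - 15) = (q - 5)*(q - 3)*(q - 2)*(q + 3)*(q - 5)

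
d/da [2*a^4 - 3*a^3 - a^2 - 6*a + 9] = 8*a^3 - 9*a^2 - 2*a - 6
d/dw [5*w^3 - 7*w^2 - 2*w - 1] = 15*w^2 - 14*w - 2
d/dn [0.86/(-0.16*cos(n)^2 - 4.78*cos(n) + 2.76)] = -(0.2752*cos(n) + 4.1108)*sin(n)/(0.16*cos(n)^2 + 4.78*cos(n) - 2.76)^2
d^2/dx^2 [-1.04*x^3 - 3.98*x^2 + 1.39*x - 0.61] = -6.24*x - 7.96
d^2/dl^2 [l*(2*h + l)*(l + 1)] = 4*h + 6*l + 2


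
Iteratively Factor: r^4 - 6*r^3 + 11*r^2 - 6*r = (r)*(r^3 - 6*r^2 + 11*r - 6) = r*(r - 1)*(r^2 - 5*r + 6) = r*(r - 2)*(r - 1)*(r - 3)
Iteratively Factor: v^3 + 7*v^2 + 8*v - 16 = (v + 4)*(v^2 + 3*v - 4) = (v - 1)*(v + 4)*(v + 4)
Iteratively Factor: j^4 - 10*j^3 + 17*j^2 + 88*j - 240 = (j + 3)*(j^3 - 13*j^2 + 56*j - 80) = (j - 4)*(j + 3)*(j^2 - 9*j + 20) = (j - 4)^2*(j + 3)*(j - 5)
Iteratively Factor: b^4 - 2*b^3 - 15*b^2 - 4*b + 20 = (b - 1)*(b^3 - b^2 - 16*b - 20) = (b - 5)*(b - 1)*(b^2 + 4*b + 4) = (b - 5)*(b - 1)*(b + 2)*(b + 2)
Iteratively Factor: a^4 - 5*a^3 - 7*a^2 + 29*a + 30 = (a - 3)*(a^3 - 2*a^2 - 13*a - 10) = (a - 3)*(a + 2)*(a^2 - 4*a - 5) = (a - 3)*(a + 1)*(a + 2)*(a - 5)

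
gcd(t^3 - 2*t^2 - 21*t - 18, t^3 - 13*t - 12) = t^2 + 4*t + 3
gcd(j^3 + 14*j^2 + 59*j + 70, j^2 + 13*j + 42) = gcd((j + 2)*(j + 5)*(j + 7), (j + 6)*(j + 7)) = j + 7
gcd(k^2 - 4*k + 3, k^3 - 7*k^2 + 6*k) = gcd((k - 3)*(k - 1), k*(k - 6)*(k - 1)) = k - 1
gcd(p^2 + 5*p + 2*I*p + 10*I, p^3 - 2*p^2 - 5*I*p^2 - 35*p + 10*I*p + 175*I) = p + 5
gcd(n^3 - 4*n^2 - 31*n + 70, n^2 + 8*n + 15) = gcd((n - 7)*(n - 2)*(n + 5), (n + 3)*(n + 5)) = n + 5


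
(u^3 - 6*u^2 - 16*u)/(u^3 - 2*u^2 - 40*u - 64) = u/(u + 4)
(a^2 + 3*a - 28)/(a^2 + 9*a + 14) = (a - 4)/(a + 2)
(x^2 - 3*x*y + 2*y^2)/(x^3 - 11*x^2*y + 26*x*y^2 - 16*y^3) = 1/(x - 8*y)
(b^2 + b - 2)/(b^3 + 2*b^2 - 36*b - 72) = (b - 1)/(b^2 - 36)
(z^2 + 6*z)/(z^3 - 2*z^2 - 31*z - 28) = z*(z + 6)/(z^3 - 2*z^2 - 31*z - 28)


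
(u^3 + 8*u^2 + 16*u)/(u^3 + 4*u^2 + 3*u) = (u^2 + 8*u + 16)/(u^2 + 4*u + 3)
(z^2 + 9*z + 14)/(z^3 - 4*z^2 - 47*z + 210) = (z + 2)/(z^2 - 11*z + 30)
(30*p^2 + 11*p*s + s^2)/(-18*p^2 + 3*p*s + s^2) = (-5*p - s)/(3*p - s)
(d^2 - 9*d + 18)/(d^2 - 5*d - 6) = (d - 3)/(d + 1)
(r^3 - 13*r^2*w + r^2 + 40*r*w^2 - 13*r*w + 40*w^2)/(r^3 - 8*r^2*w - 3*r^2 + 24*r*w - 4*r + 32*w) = (r - 5*w)/(r - 4)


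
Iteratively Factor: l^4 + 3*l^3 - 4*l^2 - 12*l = (l + 3)*(l^3 - 4*l) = (l - 2)*(l + 3)*(l^2 + 2*l) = l*(l - 2)*(l + 3)*(l + 2)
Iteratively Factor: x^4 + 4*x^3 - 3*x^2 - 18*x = (x + 3)*(x^3 + x^2 - 6*x) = (x + 3)^2*(x^2 - 2*x) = (x - 2)*(x + 3)^2*(x)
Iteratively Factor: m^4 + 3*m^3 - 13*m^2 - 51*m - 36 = (m - 4)*(m^3 + 7*m^2 + 15*m + 9) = (m - 4)*(m + 3)*(m^2 + 4*m + 3) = (m - 4)*(m + 1)*(m + 3)*(m + 3)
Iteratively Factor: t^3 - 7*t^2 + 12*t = (t - 3)*(t^2 - 4*t) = (t - 4)*(t - 3)*(t)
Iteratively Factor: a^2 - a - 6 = (a - 3)*(a + 2)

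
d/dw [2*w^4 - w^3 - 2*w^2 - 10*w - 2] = 8*w^3 - 3*w^2 - 4*w - 10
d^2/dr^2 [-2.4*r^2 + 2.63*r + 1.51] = -4.80000000000000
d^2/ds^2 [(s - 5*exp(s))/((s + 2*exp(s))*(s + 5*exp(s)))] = 2*(-6*s^4*exp(s) + 22*s^3*exp(2*s) + 24*s^3*exp(s) + s^3 + 255*s^2*exp(3*s) + 60*s^2*exp(2*s) - 15*s^2*exp(s) + 375*s*exp(4*s) - 300*s*exp(3*s) - 135*s*exp(2*s) - 250*exp(5*s) - 900*exp(4*s) - 265*exp(3*s))/(s^6 + 21*s^5*exp(s) + 177*s^4*exp(2*s) + 763*s^3*exp(3*s) + 1770*s^2*exp(4*s) + 2100*s*exp(5*s) + 1000*exp(6*s))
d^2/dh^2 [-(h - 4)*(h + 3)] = -2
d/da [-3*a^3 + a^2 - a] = -9*a^2 + 2*a - 1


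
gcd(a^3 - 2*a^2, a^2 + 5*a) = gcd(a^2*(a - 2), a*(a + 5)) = a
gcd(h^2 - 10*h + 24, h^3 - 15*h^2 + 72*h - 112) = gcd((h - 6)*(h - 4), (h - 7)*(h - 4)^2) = h - 4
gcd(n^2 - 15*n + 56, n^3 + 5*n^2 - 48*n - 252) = n - 7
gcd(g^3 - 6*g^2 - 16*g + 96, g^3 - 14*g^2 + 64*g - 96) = g^2 - 10*g + 24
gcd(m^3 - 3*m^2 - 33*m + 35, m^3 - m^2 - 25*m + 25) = m^2 + 4*m - 5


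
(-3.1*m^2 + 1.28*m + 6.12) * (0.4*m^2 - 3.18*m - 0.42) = -1.24*m^4 + 10.37*m^3 - 0.3204*m^2 - 19.9992*m - 2.5704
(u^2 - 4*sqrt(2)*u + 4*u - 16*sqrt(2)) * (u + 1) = u^3 - 4*sqrt(2)*u^2 + 5*u^2 - 20*sqrt(2)*u + 4*u - 16*sqrt(2)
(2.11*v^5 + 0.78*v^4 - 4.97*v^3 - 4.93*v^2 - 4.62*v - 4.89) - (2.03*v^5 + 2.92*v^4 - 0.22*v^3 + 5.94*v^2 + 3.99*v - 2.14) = 0.0800000000000001*v^5 - 2.14*v^4 - 4.75*v^3 - 10.87*v^2 - 8.61*v - 2.75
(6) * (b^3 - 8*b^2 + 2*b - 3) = 6*b^3 - 48*b^2 + 12*b - 18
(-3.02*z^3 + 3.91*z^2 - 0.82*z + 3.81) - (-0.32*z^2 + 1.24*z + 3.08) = -3.02*z^3 + 4.23*z^2 - 2.06*z + 0.73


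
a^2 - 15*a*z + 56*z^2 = (a - 8*z)*(a - 7*z)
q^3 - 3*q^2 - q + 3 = (q - 3)*(q - 1)*(q + 1)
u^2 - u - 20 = (u - 5)*(u + 4)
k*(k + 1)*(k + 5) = k^3 + 6*k^2 + 5*k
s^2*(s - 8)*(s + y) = s^4 + s^3*y - 8*s^3 - 8*s^2*y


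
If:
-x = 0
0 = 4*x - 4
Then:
No Solution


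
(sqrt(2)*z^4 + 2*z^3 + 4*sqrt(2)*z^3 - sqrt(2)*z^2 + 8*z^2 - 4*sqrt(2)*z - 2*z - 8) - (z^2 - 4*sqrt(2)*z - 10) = sqrt(2)*z^4 + 2*z^3 + 4*sqrt(2)*z^3 - sqrt(2)*z^2 + 7*z^2 - 2*z + 2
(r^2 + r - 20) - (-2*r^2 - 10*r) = 3*r^2 + 11*r - 20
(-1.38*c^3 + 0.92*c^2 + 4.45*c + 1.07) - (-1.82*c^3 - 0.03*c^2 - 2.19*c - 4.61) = 0.44*c^3 + 0.95*c^2 + 6.64*c + 5.68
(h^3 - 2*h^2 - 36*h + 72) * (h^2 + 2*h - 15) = h^5 - 55*h^3 + 30*h^2 + 684*h - 1080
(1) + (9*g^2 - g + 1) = 9*g^2 - g + 2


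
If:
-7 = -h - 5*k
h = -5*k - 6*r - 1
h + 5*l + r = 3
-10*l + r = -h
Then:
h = 10/3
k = 11/15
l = 1/5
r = -4/3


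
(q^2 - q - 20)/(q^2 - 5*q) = (q + 4)/q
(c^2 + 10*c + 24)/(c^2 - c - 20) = (c + 6)/(c - 5)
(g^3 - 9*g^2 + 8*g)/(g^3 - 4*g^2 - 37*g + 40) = g/(g + 5)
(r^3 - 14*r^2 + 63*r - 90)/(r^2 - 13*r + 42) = (r^2 - 8*r + 15)/(r - 7)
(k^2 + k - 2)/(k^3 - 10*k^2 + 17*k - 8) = (k + 2)/(k^2 - 9*k + 8)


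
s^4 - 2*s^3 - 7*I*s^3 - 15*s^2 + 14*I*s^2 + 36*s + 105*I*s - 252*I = (s - 3)^2*(s + 4)*(s - 7*I)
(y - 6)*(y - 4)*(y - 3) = y^3 - 13*y^2 + 54*y - 72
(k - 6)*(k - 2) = k^2 - 8*k + 12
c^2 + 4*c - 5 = (c - 1)*(c + 5)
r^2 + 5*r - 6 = (r - 1)*(r + 6)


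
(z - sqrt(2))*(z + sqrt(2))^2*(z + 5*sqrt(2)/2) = z^4 + 7*sqrt(2)*z^3/2 + 3*z^2 - 7*sqrt(2)*z - 10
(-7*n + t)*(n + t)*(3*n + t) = -21*n^3 - 25*n^2*t - 3*n*t^2 + t^3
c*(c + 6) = c^2 + 6*c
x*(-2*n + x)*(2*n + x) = -4*n^2*x + x^3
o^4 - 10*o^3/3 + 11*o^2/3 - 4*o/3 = o*(o - 4/3)*(o - 1)^2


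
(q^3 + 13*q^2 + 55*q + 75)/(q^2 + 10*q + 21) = (q^2 + 10*q + 25)/(q + 7)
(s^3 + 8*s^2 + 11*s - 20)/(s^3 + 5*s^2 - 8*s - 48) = (s^2 + 4*s - 5)/(s^2 + s - 12)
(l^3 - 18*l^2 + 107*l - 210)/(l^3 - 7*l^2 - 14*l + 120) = (l - 7)/(l + 4)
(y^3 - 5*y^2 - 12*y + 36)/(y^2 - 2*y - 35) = (-y^3 + 5*y^2 + 12*y - 36)/(-y^2 + 2*y + 35)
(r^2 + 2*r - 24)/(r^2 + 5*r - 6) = (r - 4)/(r - 1)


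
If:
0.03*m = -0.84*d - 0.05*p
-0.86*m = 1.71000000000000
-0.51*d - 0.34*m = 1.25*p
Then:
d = 0.04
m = -1.99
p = 0.52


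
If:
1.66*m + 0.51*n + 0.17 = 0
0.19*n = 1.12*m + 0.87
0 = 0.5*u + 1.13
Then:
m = -0.54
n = 1.41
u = -2.26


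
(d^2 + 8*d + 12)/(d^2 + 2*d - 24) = (d + 2)/(d - 4)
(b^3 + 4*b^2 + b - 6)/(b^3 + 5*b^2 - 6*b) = (b^2 + 5*b + 6)/(b*(b + 6))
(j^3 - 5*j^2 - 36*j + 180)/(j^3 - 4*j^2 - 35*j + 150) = (j - 6)/(j - 5)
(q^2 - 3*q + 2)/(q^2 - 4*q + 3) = (q - 2)/(q - 3)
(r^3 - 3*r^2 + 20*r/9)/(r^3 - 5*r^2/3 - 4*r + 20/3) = r*(3*r - 4)/(3*(r^2 - 4))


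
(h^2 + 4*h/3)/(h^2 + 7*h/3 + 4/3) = h/(h + 1)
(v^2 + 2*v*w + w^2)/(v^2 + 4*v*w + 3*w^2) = (v + w)/(v + 3*w)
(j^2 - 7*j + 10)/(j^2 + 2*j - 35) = (j - 2)/(j + 7)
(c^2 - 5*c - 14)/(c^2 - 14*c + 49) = (c + 2)/(c - 7)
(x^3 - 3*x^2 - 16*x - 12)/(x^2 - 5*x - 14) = (x^2 - 5*x - 6)/(x - 7)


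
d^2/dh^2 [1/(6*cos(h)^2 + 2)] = 3*(-6*sin(h)^4 + sin(h)^2 + 4)/(3*cos(h)^2 + 1)^3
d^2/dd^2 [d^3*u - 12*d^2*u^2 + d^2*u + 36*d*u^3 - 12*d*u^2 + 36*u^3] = 2*u*(3*d - 12*u + 1)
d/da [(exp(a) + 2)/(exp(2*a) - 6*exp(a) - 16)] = -exp(a)/(exp(2*a) - 16*exp(a) + 64)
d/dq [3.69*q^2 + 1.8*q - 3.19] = 7.38*q + 1.8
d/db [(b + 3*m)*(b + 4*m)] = 2*b + 7*m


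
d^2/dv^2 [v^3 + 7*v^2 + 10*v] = 6*v + 14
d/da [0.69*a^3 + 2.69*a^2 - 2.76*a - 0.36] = 2.07*a^2 + 5.38*a - 2.76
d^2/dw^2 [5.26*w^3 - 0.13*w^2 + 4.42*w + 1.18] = 31.56*w - 0.26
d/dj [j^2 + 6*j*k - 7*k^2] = 2*j + 6*k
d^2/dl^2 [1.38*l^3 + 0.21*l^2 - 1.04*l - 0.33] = 8.28*l + 0.42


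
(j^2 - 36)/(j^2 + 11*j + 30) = (j - 6)/(j + 5)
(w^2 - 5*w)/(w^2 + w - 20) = w*(w - 5)/(w^2 + w - 20)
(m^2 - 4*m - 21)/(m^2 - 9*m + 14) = (m + 3)/(m - 2)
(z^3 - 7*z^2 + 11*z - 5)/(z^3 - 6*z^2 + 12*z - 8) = (z^3 - 7*z^2 + 11*z - 5)/(z^3 - 6*z^2 + 12*z - 8)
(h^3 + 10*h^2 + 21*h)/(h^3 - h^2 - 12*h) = (h + 7)/(h - 4)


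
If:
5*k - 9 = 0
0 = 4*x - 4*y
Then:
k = 9/5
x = y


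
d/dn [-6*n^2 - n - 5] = -12*n - 1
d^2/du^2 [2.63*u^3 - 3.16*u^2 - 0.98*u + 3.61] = 15.78*u - 6.32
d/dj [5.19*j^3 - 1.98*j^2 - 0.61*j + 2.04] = 15.57*j^2 - 3.96*j - 0.61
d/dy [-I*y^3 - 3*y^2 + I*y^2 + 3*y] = -3*I*y^2 + 2*y*(-3 + I) + 3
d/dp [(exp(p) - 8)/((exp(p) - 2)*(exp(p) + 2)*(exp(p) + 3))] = (-2*exp(3*p) + 21*exp(2*p) + 48*exp(p) - 44)*exp(p)/(exp(6*p) + 6*exp(5*p) + exp(4*p) - 48*exp(3*p) - 56*exp(2*p) + 96*exp(p) + 144)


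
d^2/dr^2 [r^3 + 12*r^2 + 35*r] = 6*r + 24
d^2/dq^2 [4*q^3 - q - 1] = 24*q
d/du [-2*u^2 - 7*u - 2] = -4*u - 7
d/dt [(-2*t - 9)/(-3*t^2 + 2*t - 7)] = 2*(-3*t^2 - 27*t + 16)/(9*t^4 - 12*t^3 + 46*t^2 - 28*t + 49)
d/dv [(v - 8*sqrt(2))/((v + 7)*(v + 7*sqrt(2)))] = ((-v + 8*sqrt(2))*(v + 7) + (-v + 8*sqrt(2))*(v + 7*sqrt(2)) + (v + 7)*(v + 7*sqrt(2)))/((v + 7)^2*(v + 7*sqrt(2))^2)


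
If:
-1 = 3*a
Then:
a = -1/3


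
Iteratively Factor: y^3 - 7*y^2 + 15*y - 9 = (y - 3)*(y^2 - 4*y + 3) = (y - 3)*(y - 1)*(y - 3)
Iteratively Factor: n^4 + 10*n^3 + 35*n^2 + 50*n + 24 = (n + 3)*(n^3 + 7*n^2 + 14*n + 8) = (n + 2)*(n + 3)*(n^2 + 5*n + 4) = (n + 1)*(n + 2)*(n + 3)*(n + 4)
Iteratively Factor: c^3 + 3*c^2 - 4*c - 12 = (c + 2)*(c^2 + c - 6) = (c + 2)*(c + 3)*(c - 2)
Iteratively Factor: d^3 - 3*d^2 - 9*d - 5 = (d + 1)*(d^2 - 4*d - 5) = (d + 1)^2*(d - 5)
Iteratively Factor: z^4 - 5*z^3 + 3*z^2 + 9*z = (z + 1)*(z^3 - 6*z^2 + 9*z) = (z - 3)*(z + 1)*(z^2 - 3*z) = (z - 3)^2*(z + 1)*(z)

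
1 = 1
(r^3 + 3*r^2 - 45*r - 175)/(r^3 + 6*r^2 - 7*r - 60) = (r^2 - 2*r - 35)/(r^2 + r - 12)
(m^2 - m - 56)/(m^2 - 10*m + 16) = (m + 7)/(m - 2)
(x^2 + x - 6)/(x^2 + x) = (x^2 + x - 6)/(x*(x + 1))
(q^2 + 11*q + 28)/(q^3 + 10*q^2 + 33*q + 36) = (q + 7)/(q^2 + 6*q + 9)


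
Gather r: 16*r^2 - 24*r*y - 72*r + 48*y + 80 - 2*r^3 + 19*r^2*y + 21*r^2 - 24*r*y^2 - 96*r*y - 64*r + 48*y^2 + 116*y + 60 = -2*r^3 + r^2*(19*y + 37) + r*(-24*y^2 - 120*y - 136) + 48*y^2 + 164*y + 140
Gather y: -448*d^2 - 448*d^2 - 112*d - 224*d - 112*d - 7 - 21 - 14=-896*d^2 - 448*d - 42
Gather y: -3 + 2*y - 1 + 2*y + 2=4*y - 2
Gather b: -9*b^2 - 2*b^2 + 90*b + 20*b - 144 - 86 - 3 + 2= -11*b^2 + 110*b - 231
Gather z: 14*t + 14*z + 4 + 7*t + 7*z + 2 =21*t + 21*z + 6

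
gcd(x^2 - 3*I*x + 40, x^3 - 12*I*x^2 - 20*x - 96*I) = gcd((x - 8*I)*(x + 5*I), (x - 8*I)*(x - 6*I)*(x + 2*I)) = x - 8*I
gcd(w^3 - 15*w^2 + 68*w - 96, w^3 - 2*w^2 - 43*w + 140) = w - 4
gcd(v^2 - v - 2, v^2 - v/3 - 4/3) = v + 1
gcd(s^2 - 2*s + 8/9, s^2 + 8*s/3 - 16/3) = s - 4/3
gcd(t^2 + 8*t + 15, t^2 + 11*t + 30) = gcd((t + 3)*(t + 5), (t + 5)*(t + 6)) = t + 5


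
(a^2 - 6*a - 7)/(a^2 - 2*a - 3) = (a - 7)/(a - 3)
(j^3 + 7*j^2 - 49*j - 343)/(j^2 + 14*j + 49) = j - 7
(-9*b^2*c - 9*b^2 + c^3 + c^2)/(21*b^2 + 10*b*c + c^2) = (-3*b*c - 3*b + c^2 + c)/(7*b + c)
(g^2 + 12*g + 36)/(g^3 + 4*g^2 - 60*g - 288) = 1/(g - 8)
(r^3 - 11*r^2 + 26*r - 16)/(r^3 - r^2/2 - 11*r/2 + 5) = 2*(r - 8)/(2*r + 5)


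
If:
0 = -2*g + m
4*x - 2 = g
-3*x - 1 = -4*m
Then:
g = 10/29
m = 20/29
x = 17/29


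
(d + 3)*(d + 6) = d^2 + 9*d + 18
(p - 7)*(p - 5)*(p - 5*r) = p^3 - 5*p^2*r - 12*p^2 + 60*p*r + 35*p - 175*r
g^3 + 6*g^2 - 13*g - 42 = (g - 3)*(g + 2)*(g + 7)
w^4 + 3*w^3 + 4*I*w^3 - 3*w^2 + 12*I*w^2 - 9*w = w*(w + 3)*(w + I)*(w + 3*I)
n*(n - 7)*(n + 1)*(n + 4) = n^4 - 2*n^3 - 31*n^2 - 28*n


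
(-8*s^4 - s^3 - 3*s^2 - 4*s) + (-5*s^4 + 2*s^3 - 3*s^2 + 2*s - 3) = -13*s^4 + s^3 - 6*s^2 - 2*s - 3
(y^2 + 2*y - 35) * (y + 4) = y^3 + 6*y^2 - 27*y - 140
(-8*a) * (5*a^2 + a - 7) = -40*a^3 - 8*a^2 + 56*a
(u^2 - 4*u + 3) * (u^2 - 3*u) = u^4 - 7*u^3 + 15*u^2 - 9*u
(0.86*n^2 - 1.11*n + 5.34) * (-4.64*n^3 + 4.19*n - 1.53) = -3.9904*n^5 + 5.1504*n^4 - 21.1742*n^3 - 5.9667*n^2 + 24.0729*n - 8.1702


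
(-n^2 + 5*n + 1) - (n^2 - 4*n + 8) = -2*n^2 + 9*n - 7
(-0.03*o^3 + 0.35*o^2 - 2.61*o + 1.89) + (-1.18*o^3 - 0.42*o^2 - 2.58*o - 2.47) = -1.21*o^3 - 0.07*o^2 - 5.19*o - 0.58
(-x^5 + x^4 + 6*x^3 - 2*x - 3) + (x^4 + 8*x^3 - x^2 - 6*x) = -x^5 + 2*x^4 + 14*x^3 - x^2 - 8*x - 3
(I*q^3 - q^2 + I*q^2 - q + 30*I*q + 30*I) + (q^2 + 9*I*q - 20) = I*q^3 + I*q^2 - q + 39*I*q - 20 + 30*I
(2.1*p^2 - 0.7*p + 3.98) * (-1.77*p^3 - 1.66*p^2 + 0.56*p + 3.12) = -3.717*p^5 - 2.247*p^4 - 4.7066*p^3 - 0.446799999999999*p^2 + 0.0448000000000004*p + 12.4176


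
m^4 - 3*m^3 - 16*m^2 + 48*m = m*(m - 4)*(m - 3)*(m + 4)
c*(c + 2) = c^2 + 2*c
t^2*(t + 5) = t^3 + 5*t^2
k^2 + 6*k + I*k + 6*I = (k + 6)*(k + I)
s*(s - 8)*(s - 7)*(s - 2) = s^4 - 17*s^3 + 86*s^2 - 112*s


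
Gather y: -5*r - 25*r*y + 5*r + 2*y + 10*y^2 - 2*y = -25*r*y + 10*y^2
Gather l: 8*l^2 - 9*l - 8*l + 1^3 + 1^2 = 8*l^2 - 17*l + 2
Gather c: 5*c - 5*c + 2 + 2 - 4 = 0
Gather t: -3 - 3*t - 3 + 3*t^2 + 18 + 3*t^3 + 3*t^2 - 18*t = 3*t^3 + 6*t^2 - 21*t + 12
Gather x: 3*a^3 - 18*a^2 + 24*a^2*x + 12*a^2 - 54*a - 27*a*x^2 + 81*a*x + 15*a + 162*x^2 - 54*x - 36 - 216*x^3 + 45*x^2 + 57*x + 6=3*a^3 - 6*a^2 - 39*a - 216*x^3 + x^2*(207 - 27*a) + x*(24*a^2 + 81*a + 3) - 30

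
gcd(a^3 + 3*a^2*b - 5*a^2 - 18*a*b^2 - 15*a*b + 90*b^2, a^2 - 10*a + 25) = a - 5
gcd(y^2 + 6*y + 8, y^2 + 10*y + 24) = y + 4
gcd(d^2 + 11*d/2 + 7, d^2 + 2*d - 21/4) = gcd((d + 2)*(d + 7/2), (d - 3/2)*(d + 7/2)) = d + 7/2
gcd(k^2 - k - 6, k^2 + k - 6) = 1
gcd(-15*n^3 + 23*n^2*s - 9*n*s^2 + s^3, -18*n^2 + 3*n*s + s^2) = -3*n + s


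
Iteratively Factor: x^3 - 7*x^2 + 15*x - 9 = (x - 3)*(x^2 - 4*x + 3) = (x - 3)^2*(x - 1)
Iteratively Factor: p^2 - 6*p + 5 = (p - 5)*(p - 1)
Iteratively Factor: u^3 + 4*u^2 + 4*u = (u + 2)*(u^2 + 2*u) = (u + 2)^2*(u)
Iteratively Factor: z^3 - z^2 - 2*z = (z)*(z^2 - z - 2) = z*(z + 1)*(z - 2)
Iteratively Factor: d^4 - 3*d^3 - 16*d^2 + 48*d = (d)*(d^3 - 3*d^2 - 16*d + 48) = d*(d - 3)*(d^2 - 16) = d*(d - 3)*(d + 4)*(d - 4)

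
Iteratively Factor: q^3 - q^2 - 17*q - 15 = (q - 5)*(q^2 + 4*q + 3) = (q - 5)*(q + 3)*(q + 1)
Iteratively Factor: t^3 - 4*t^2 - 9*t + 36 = (t + 3)*(t^2 - 7*t + 12) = (t - 4)*(t + 3)*(t - 3)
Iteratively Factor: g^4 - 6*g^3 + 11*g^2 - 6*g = (g - 3)*(g^3 - 3*g^2 + 2*g) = g*(g - 3)*(g^2 - 3*g + 2) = g*(g - 3)*(g - 1)*(g - 2)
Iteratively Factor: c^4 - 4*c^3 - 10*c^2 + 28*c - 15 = (c - 5)*(c^3 + c^2 - 5*c + 3) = (c - 5)*(c - 1)*(c^2 + 2*c - 3) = (c - 5)*(c - 1)^2*(c + 3)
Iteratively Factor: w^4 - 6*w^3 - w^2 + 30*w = (w - 5)*(w^3 - w^2 - 6*w) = (w - 5)*(w - 3)*(w^2 + 2*w) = (w - 5)*(w - 3)*(w + 2)*(w)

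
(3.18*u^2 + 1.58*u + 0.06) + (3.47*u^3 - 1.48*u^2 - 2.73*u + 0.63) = 3.47*u^3 + 1.7*u^2 - 1.15*u + 0.69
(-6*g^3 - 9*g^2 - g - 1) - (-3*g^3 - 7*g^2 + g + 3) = -3*g^3 - 2*g^2 - 2*g - 4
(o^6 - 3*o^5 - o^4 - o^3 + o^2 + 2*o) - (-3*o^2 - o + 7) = o^6 - 3*o^5 - o^4 - o^3 + 4*o^2 + 3*o - 7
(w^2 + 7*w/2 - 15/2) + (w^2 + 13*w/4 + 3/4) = 2*w^2 + 27*w/4 - 27/4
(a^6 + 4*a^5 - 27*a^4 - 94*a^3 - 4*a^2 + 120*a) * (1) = a^6 + 4*a^5 - 27*a^4 - 94*a^3 - 4*a^2 + 120*a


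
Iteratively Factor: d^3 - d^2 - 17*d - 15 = (d - 5)*(d^2 + 4*d + 3) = (d - 5)*(d + 1)*(d + 3)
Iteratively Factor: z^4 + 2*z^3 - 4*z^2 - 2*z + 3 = (z + 3)*(z^3 - z^2 - z + 1) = (z - 1)*(z + 3)*(z^2 - 1) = (z - 1)*(z + 1)*(z + 3)*(z - 1)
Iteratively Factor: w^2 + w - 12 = (w - 3)*(w + 4)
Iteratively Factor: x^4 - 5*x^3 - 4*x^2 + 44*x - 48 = (x - 2)*(x^3 - 3*x^2 - 10*x + 24) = (x - 2)^2*(x^2 - x - 12) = (x - 4)*(x - 2)^2*(x + 3)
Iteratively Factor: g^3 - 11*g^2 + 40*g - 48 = (g - 3)*(g^2 - 8*g + 16) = (g - 4)*(g - 3)*(g - 4)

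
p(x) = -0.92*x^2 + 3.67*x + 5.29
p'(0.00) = 3.67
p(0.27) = 6.21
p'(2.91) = -1.68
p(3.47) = 6.95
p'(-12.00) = 25.75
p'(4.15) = -3.97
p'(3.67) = -3.08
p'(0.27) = 3.17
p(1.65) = 8.84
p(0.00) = 5.29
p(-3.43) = -18.12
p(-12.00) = -171.23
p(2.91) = 8.18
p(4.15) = 4.68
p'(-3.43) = 9.98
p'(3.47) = -2.71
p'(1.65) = 0.63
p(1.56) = 8.78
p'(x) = 3.67 - 1.84*x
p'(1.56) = 0.80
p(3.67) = 6.37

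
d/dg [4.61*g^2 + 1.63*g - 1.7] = 9.22*g + 1.63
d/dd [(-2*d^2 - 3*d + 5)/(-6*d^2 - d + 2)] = (-16*d^2 + 52*d - 1)/(36*d^4 + 12*d^3 - 23*d^2 - 4*d + 4)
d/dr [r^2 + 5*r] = 2*r + 5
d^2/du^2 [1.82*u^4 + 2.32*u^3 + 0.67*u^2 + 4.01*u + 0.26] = 21.84*u^2 + 13.92*u + 1.34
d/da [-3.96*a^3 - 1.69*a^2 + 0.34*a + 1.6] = -11.88*a^2 - 3.38*a + 0.34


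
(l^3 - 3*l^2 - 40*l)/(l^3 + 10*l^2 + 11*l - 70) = l*(l - 8)/(l^2 + 5*l - 14)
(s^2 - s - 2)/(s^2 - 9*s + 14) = (s + 1)/(s - 7)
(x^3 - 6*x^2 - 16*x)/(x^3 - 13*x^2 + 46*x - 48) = x*(x + 2)/(x^2 - 5*x + 6)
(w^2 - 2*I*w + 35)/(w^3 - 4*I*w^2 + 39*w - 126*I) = (w + 5*I)/(w^2 + 3*I*w + 18)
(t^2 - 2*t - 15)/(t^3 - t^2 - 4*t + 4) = (t^2 - 2*t - 15)/(t^3 - t^2 - 4*t + 4)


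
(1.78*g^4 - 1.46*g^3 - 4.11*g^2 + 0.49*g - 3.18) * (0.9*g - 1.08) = 1.602*g^5 - 3.2364*g^4 - 2.1222*g^3 + 4.8798*g^2 - 3.3912*g + 3.4344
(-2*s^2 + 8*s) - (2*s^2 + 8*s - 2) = 2 - 4*s^2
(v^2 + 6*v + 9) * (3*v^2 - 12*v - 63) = 3*v^4 + 6*v^3 - 108*v^2 - 486*v - 567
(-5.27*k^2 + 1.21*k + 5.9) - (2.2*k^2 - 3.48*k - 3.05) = -7.47*k^2 + 4.69*k + 8.95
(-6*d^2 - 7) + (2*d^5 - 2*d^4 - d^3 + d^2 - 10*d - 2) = 2*d^5 - 2*d^4 - d^3 - 5*d^2 - 10*d - 9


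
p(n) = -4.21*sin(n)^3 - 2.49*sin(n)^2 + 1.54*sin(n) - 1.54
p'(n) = -12.63*sin(n)^2*cos(n) - 4.98*sin(n)*cos(n) + 1.54*cos(n)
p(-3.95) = -3.32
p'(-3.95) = 5.99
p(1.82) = -6.22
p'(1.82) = 3.74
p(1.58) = -6.70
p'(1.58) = 0.15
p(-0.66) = -2.45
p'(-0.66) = -0.12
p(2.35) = -3.22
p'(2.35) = 5.90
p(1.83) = -6.18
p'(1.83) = 3.86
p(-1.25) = -1.65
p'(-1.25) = -1.61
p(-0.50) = -2.39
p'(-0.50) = 0.90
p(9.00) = -1.62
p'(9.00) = 2.42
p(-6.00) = -1.40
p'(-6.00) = -0.80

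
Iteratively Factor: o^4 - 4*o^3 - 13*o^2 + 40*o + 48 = (o - 4)*(o^3 - 13*o - 12) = (o - 4)*(o + 1)*(o^2 - o - 12) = (o - 4)^2*(o + 1)*(o + 3)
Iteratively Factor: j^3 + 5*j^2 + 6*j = (j + 2)*(j^2 + 3*j) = j*(j + 2)*(j + 3)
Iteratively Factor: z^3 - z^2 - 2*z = (z + 1)*(z^2 - 2*z) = (z - 2)*(z + 1)*(z)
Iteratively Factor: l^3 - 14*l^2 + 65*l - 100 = (l - 5)*(l^2 - 9*l + 20) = (l - 5)*(l - 4)*(l - 5)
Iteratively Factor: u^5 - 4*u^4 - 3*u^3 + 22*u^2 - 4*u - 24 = (u - 3)*(u^4 - u^3 - 6*u^2 + 4*u + 8) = (u - 3)*(u + 2)*(u^3 - 3*u^2 + 4) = (u - 3)*(u - 2)*(u + 2)*(u^2 - u - 2) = (u - 3)*(u - 2)^2*(u + 2)*(u + 1)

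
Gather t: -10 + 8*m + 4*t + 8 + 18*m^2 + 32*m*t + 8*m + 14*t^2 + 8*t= 18*m^2 + 16*m + 14*t^2 + t*(32*m + 12) - 2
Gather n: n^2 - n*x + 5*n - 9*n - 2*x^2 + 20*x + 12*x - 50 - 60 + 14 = n^2 + n*(-x - 4) - 2*x^2 + 32*x - 96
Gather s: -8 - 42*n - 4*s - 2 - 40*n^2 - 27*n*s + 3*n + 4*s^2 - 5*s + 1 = -40*n^2 - 39*n + 4*s^2 + s*(-27*n - 9) - 9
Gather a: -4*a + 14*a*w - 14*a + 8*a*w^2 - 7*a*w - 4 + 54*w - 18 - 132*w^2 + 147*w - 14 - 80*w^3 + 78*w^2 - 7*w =a*(8*w^2 + 7*w - 18) - 80*w^3 - 54*w^2 + 194*w - 36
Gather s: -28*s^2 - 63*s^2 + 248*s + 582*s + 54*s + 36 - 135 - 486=-91*s^2 + 884*s - 585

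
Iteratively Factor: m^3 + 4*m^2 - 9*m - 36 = (m + 3)*(m^2 + m - 12) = (m - 3)*(m + 3)*(m + 4)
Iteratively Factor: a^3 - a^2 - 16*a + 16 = (a - 1)*(a^2 - 16) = (a - 1)*(a + 4)*(a - 4)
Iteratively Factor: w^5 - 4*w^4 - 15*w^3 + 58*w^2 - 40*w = (w - 5)*(w^4 + w^3 - 10*w^2 + 8*w) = (w - 5)*(w - 1)*(w^3 + 2*w^2 - 8*w) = (w - 5)*(w - 2)*(w - 1)*(w^2 + 4*w) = (w - 5)*(w - 2)*(w - 1)*(w + 4)*(w)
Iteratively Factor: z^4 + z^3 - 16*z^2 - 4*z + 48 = (z + 2)*(z^3 - z^2 - 14*z + 24) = (z - 3)*(z + 2)*(z^2 + 2*z - 8) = (z - 3)*(z - 2)*(z + 2)*(z + 4)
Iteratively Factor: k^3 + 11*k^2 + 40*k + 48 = (k + 4)*(k^2 + 7*k + 12) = (k + 3)*(k + 4)*(k + 4)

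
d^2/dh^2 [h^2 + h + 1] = 2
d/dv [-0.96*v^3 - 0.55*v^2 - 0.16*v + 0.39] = -2.88*v^2 - 1.1*v - 0.16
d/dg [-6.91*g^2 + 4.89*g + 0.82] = 4.89 - 13.82*g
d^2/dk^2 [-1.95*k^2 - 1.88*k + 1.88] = -3.90000000000000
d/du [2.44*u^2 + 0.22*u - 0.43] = 4.88*u + 0.22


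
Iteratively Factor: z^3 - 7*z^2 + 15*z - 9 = (z - 3)*(z^2 - 4*z + 3) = (z - 3)*(z - 1)*(z - 3)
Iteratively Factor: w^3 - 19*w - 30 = (w + 2)*(w^2 - 2*w - 15) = (w + 2)*(w + 3)*(w - 5)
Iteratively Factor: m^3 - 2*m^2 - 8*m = (m)*(m^2 - 2*m - 8) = m*(m - 4)*(m + 2)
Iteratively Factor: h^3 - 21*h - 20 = (h + 4)*(h^2 - 4*h - 5) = (h - 5)*(h + 4)*(h + 1)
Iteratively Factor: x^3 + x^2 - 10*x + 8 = (x + 4)*(x^2 - 3*x + 2) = (x - 1)*(x + 4)*(x - 2)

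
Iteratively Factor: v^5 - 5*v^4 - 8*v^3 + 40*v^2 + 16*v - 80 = (v - 2)*(v^4 - 3*v^3 - 14*v^2 + 12*v + 40) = (v - 2)^2*(v^3 - v^2 - 16*v - 20) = (v - 5)*(v - 2)^2*(v^2 + 4*v + 4) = (v - 5)*(v - 2)^2*(v + 2)*(v + 2)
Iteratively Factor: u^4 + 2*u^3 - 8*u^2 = (u + 4)*(u^3 - 2*u^2) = (u - 2)*(u + 4)*(u^2) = u*(u - 2)*(u + 4)*(u)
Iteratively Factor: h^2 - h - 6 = (h - 3)*(h + 2)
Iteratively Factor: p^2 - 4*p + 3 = (p - 3)*(p - 1)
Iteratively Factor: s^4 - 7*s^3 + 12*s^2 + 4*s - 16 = (s - 2)*(s^3 - 5*s^2 + 2*s + 8) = (s - 2)^2*(s^2 - 3*s - 4) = (s - 4)*(s - 2)^2*(s + 1)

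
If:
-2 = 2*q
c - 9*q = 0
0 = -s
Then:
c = -9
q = -1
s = 0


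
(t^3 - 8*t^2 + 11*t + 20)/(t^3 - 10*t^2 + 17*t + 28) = (t - 5)/(t - 7)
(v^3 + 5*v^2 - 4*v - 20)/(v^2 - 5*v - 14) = (v^2 + 3*v - 10)/(v - 7)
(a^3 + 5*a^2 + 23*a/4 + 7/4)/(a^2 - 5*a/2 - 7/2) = (4*a^2 + 16*a + 7)/(2*(2*a - 7))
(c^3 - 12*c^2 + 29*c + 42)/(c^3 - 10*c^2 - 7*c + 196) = (c^2 - 5*c - 6)/(c^2 - 3*c - 28)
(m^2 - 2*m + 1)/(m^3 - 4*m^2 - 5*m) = (-m^2 + 2*m - 1)/(m*(-m^2 + 4*m + 5))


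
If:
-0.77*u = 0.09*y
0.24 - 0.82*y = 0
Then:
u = -0.03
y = 0.29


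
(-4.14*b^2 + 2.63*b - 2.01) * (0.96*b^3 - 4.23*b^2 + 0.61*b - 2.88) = -3.9744*b^5 + 20.037*b^4 - 15.5799*b^3 + 22.0298*b^2 - 8.8005*b + 5.7888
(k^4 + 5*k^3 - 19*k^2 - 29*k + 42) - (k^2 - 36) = k^4 + 5*k^3 - 20*k^2 - 29*k + 78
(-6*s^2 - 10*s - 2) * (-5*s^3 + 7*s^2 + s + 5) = 30*s^5 + 8*s^4 - 66*s^3 - 54*s^2 - 52*s - 10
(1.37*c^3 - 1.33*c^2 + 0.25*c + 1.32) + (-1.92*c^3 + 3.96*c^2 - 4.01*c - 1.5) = -0.55*c^3 + 2.63*c^2 - 3.76*c - 0.18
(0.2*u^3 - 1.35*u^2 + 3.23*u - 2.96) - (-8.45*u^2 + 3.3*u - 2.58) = 0.2*u^3 + 7.1*u^2 - 0.0699999999999998*u - 0.38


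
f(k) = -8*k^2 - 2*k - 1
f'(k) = -16*k - 2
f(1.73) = -28.40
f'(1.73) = -29.68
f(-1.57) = -17.58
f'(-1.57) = 23.12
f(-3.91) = -115.48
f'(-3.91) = 60.56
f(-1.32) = -12.30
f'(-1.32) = 19.12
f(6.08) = -308.89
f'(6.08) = -99.28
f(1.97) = -35.99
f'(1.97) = -33.52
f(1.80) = -30.52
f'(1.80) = -30.80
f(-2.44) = -43.75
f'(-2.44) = 37.04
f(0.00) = -1.00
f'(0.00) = -2.00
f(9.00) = -667.00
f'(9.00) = -146.00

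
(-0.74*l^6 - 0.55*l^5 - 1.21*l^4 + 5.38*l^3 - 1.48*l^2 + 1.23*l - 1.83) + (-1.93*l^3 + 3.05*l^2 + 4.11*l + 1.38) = -0.74*l^6 - 0.55*l^5 - 1.21*l^4 + 3.45*l^3 + 1.57*l^2 + 5.34*l - 0.45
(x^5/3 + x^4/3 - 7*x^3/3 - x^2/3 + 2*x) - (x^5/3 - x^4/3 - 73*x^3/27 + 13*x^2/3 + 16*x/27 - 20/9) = 2*x^4/3 + 10*x^3/27 - 14*x^2/3 + 38*x/27 + 20/9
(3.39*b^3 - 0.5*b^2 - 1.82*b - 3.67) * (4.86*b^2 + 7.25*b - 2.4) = 16.4754*b^5 + 22.1475*b^4 - 20.6062*b^3 - 29.8312*b^2 - 22.2395*b + 8.808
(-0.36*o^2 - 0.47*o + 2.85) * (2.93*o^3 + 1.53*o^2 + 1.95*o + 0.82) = -1.0548*o^5 - 1.9279*o^4 + 6.9294*o^3 + 3.1488*o^2 + 5.1721*o + 2.337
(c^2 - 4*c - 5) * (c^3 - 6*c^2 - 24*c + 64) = c^5 - 10*c^4 - 5*c^3 + 190*c^2 - 136*c - 320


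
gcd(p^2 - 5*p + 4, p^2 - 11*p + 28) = p - 4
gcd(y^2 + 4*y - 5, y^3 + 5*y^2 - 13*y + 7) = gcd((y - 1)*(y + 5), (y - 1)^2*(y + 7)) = y - 1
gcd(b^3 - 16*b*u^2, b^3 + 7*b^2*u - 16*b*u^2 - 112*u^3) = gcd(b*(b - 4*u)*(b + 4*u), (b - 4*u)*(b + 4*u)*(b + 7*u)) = -b^2 + 16*u^2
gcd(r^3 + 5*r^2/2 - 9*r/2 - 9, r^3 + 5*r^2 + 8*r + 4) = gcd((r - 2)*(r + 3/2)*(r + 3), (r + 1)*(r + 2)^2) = 1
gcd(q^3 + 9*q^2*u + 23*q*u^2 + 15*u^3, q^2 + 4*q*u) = 1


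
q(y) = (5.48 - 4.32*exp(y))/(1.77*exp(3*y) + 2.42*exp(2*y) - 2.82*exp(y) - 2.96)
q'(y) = (5.48 - 4.32*exp(y))*(-5.31*exp(3*y) - 4.84*exp(2*y) + 2.82*exp(y))/(1.77*exp(3*y) + 2.42*exp(2*y) - 2.82*exp(y) - 2.96)^2 - 4.32*exp(y)/(1.77*exp(3*y) + 2.42*exp(2*y) - 2.82*exp(y) - 2.96)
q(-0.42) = -0.81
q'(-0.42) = 0.44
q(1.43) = -0.08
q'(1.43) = 0.12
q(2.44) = -0.01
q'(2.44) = 0.03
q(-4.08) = -1.80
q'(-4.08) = 0.05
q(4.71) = -0.00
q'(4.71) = 0.00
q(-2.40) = -1.59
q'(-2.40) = 0.23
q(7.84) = -0.00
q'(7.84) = 0.00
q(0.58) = -0.23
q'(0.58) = 0.16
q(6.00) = 0.00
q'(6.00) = 0.00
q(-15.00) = -1.85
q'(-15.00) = 0.00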